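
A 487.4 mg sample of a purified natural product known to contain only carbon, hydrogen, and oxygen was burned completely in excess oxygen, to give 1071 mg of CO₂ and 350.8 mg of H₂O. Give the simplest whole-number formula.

C5H8O2

mol C = 1.071 g CO₂ ÷ 44.009 g/mol = 0.024336 mol
mol H = 2 × 0.3508 g H₂O ÷ 18.015 g/mol = 0.038945 mol
mass O = 0.4874 − (0.29230 + 0.039257) = 0.15584 g → mol O = 0.15584 ÷ 15.999 = 0.0097409 mol
Divide by the smallest (0.0097409 mol): C 2.498, H 3.998, O 1.000
Multiplying each by 2 gives whole numbers: C 5.00, H 8.00, O 2.00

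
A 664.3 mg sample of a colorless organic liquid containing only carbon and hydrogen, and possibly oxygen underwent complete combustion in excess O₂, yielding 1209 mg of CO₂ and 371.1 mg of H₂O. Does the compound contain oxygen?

mol C = 1.209 g CO₂ ÷ 44.009 g/mol = 0.027472 mol
mol H = 2 × 0.3711 g H₂O ÷ 18.015 g/mol = 0.041199 mol
C and H account for only 0.37149 g of the 0.6643 g sample; the remaining 0.29281 g must be oxygen.

yes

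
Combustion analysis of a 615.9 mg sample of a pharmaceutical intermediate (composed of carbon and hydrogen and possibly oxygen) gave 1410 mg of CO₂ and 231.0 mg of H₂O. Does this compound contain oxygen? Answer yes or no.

yes

mol C = 1.410 g CO₂ ÷ 44.009 g/mol = 0.032039 mol
mol H = 2 × 0.2310 g H₂O ÷ 18.015 g/mol = 0.025645 mol
C and H account for only 0.41067 g of the 0.6159 g sample; the remaining 0.20523 g must be oxygen.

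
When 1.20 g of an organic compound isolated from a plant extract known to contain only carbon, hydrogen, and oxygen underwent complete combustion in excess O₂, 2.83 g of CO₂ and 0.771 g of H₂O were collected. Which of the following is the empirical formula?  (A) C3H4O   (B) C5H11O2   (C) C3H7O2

(A) C3H4O

mol C = 2.83 g CO₂ ÷ 44.009 g/mol = 0.06431 mol
mol H = 2 × 0.771 g H₂O ÷ 18.015 g/mol = 0.08560 mol
mass O = 1.20 − (0.7724 + 0.08628) = 0.3414 g → mol O = 0.3414 ÷ 15.999 = 0.02134 mol
Divide by the smallest (0.02134 mol): C 3.014, H 4.012, O 1.000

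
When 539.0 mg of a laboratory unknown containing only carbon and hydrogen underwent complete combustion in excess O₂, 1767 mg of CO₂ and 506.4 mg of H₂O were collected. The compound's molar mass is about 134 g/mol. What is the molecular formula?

C10H14

mol C = 1.767 g CO₂ ÷ 44.009 g/mol = 0.040151 mol
mol H = 2 × 0.5064 g H₂O ÷ 18.015 g/mol = 0.056220 mol
Divide by the smallest (0.040151 mol): C 1.000, H 1.400
Multiplying each by 5 gives whole numbers: C 5.00, H 7.00
Empirical formula: C5H7
Empirical-formula mass = 67.11 g/mol; 134 ÷ 67.11 ≈ 2, so the molecular formula is C10H14.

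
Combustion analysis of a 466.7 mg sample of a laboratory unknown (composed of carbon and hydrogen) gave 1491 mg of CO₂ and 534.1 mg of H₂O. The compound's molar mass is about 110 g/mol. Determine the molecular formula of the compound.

mol C = 1.491 g CO₂ ÷ 44.009 g/mol = 0.033879 mol
mol H = 2 × 0.5341 g H₂O ÷ 18.015 g/mol = 0.059295 mol
Divide by the smallest (0.033879 mol): C 1.000, H 1.750
Multiplying each by 4 gives whole numbers: C 4.00, H 7.00
Empirical formula: C4H7
Empirical-formula mass = 55.10 g/mol; 110 ÷ 55.10 ≈ 2, so the molecular formula is C8H14.

C8H14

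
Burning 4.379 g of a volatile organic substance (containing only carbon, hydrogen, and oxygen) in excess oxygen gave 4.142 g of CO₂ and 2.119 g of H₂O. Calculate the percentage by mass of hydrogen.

5.42%

mol C = 4.142 g CO₂ ÷ 44.009 g/mol = 0.094117 mol
mol H = 2 × 2.119 g H₂O ÷ 18.015 g/mol = 0.23525 mol
mass O = 4.379 − (1.1304 + 0.23713) = 3.0114 g → mol O = 3.0114 ÷ 15.999 = 0.18823 mol
mass % H = 0.23713 g ÷ 4.379 g × 100%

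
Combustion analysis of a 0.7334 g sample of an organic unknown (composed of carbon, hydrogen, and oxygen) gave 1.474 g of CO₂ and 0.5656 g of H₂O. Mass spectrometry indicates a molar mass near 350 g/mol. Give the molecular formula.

mol C = 1.474 g CO₂ ÷ 44.009 g/mol = 0.033493 mol
mol H = 2 × 0.5656 g H₂O ÷ 18.015 g/mol = 0.062792 mol
mass O = 0.7334 − (0.40229 + 0.063294) = 0.26782 g → mol O = 0.26782 ÷ 15.999 = 0.016740 mol
Divide by the smallest (0.016740 mol): C 2.001, H 3.751, O 1.000
Multiplying each by 4 gives whole numbers: C 8.00, H 15.00, O 4.00
Empirical formula: C8H15O4
Empirical-formula mass = 175.20 g/mol; 350 ÷ 175.20 ≈ 2, so the molecular formula is C16H30O8.

C16H30O8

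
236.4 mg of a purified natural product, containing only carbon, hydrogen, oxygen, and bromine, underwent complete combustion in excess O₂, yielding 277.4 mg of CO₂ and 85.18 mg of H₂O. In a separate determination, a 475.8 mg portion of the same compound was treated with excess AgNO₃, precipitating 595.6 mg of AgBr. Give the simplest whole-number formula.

mol C = 0.2774 g CO₂ ÷ 44.009 g/mol = 0.0063033 mol
mol H = 2 × 0.08518 g H₂O ÷ 18.015 g/mol = 0.0094566 mol
From the AgBr data: mol Br per gram of compound = (0.5956 ÷ 187.772) ÷ 0.4758 = 0.0066665 mol/g, so in the 0.2364 g combustion sample mol Br = 0.0015760 mol
mass O = 0.2364 − (0.075708 + 0.0095322 + 0.12593) = 0.025233 g → mol O = 0.025233 ÷ 15.999 = 0.0015772 mol
Divide by the smallest (0.0015760 mol): C 4.000, H 6.000, Br 1.000, O 1.001

C4H6BrO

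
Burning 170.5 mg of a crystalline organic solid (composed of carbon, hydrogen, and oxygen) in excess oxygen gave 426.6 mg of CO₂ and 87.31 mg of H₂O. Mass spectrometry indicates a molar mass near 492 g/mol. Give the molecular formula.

mol C = 0.4266 g CO₂ ÷ 44.009 g/mol = 0.0096935 mol
mol H = 2 × 0.08731 g H₂O ÷ 18.015 g/mol = 0.0096930 mol
mass O = 0.1705 − (0.11643 + 0.0097706) = 0.044301 g → mol O = 0.044301 ÷ 15.999 = 0.0027690 mol
Divide by the smallest (0.0027690 mol): C 3.501, H 3.501, O 1.000
Multiplying each by 2 gives whole numbers: C 7.00, H 7.00, O 2.00
Empirical formula: C7H7O2
Empirical-formula mass = 123.13 g/mol; 492 ÷ 123.13 ≈ 4, so the molecular formula is C28H28O8.

C28H28O8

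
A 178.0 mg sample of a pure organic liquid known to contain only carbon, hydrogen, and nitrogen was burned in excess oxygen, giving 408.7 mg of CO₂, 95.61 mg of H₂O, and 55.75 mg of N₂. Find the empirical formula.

C7H8N3

mol C = 0.4087 g CO₂ ÷ 44.009 g/mol = 0.0092867 mol
mol H = 2 × 0.09561 g H₂O ÷ 18.015 g/mol = 0.010614 mol
mol N = 2 × 0.05575 g N₂ ÷ 28.014 g/mol = 0.0039802 mol
Divide by the smallest (0.0039802 mol): C 2.333, H 2.667, N 1.000
Multiplying each by 3 gives whole numbers: C 7.00, H 8.00, N 3.00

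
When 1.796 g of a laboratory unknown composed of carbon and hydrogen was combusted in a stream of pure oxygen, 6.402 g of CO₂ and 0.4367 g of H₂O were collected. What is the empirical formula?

mol C = 6.402 g CO₂ ÷ 44.009 g/mol = 0.14547 mol
mol H = 2 × 0.4367 g H₂O ÷ 18.015 g/mol = 0.048482 mol
Divide by the smallest (0.048482 mol): C 3.001, H 1.000

C3H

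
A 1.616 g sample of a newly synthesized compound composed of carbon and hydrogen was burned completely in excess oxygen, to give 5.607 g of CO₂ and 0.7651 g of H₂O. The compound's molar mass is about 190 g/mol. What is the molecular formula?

C15H10

mol C = 5.607 g CO₂ ÷ 44.009 g/mol = 0.12741 mol
mol H = 2 × 0.7651 g H₂O ÷ 18.015 g/mol = 0.084940 mol
Divide by the smallest (0.084940 mol): C 1.500, H 1.000
Multiplying each by 2 gives whole numbers: C 3.00, H 2.00
Empirical formula: C3H2
Empirical-formula mass = 38.05 g/mol; 190 ÷ 38.05 ≈ 5, so the molecular formula is C15H10.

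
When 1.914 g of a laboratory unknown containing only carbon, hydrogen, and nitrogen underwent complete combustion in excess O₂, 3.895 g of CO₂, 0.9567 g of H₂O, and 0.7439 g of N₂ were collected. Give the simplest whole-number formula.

mol C = 3.895 g CO₂ ÷ 44.009 g/mol = 0.088505 mol
mol H = 2 × 0.9567 g H₂O ÷ 18.015 g/mol = 0.10621 mol
mol N = 2 × 0.7439 g N₂ ÷ 28.014 g/mol = 0.053109 mol
Divide by the smallest (0.053109 mol): C 1.666, H 2.000, N 1.000
Multiplying each by 3 gives whole numbers: C 5.00, H 6.00, N 3.00

C5H6N3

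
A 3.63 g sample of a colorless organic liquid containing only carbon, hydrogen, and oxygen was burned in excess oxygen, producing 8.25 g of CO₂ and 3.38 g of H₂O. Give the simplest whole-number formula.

mol C = 8.25 g CO₂ ÷ 44.009 g/mol = 0.1875 mol
mol H = 2 × 3.38 g H₂O ÷ 18.015 g/mol = 0.3752 mol
mass O = 3.63 − (2.252 + 0.3782) = 1.000 g → mol O = 1.000 ÷ 15.999 = 0.06251 mol
Divide by the smallest (0.06251 mol): C 2.999, H 6.003, O 1.000

C3H6O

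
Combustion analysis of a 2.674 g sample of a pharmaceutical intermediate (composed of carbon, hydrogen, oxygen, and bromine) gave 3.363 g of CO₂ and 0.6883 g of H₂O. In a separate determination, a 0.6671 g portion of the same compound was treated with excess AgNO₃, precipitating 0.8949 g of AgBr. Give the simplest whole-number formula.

C8H8Br2O

mol C = 3.363 g CO₂ ÷ 44.009 g/mol = 0.076416 mol
mol H = 2 × 0.6883 g H₂O ÷ 18.015 g/mol = 0.076414 mol
From the AgBr data: mol Br per gram of compound = (0.8949 ÷ 187.772) ÷ 0.6671 = 0.0071442 mol/g, so in the 2.674 g combustion sample mol Br = 0.019104 mol
mass O = 2.674 − (0.91783 + 0.077025 + 1.5265) = 0.15269 g → mol O = 0.15269 ÷ 15.999 = 0.0095437 mol
Divide by the smallest (0.0095437 mol): C 8.007, H 8.007, Br 2.002, O 1.000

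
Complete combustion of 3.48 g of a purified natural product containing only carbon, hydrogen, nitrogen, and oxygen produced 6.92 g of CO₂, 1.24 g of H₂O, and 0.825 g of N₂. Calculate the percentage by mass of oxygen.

mol C = 6.92 g CO₂ ÷ 44.009 g/mol = 0.1572 mol
mol H = 2 × 1.24 g H₂O ÷ 18.015 g/mol = 0.1377 mol
mol N = 2 × 0.825 g N₂ ÷ 28.014 g/mol = 0.05890 mol
mass O = 3.48 − (1.889 + 0.1388 + 0.8250) = 0.6276 g → mol O = 0.6276 ÷ 15.999 = 0.03923 mol
mass % O = 0.6276 g ÷ 3.48 g × 100%

18.0%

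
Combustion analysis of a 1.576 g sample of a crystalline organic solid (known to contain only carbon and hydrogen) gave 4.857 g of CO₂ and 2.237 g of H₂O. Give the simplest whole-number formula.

C4H9

mol C = 4.857 g CO₂ ÷ 44.009 g/mol = 0.11036 mol
mol H = 2 × 2.237 g H₂O ÷ 18.015 g/mol = 0.24835 mol
Divide by the smallest (0.11036 mol): C 1.000, H 2.250
Multiplying each by 4 gives whole numbers: C 4.00, H 9.00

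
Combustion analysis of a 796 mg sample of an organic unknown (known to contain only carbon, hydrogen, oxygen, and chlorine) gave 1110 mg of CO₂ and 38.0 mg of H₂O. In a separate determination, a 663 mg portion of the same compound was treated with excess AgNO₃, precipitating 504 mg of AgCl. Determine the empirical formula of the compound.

mol C = 1.11 g CO₂ ÷ 44.009 g/mol = 0.02522 mol
mol H = 2 × 0.0380 g H₂O ÷ 18.015 g/mol = 0.004219 mol
From the AgCl data: mol Cl per gram of compound = (0.504 ÷ 143.318) ÷ 0.663 = 0.005304 mol/g, so in the 0.796 g combustion sample mol Cl = 0.004222 mol
mass O = 0.796 − (0.3029 + 0.004252 + 0.1497) = 0.3391 g → mol O = 0.3391 ÷ 15.999 = 0.02120 mol
Divide by the smallest (0.004219 mol): C 5.979, H 1.000, Cl 1.001, O 5.025

C6HClO5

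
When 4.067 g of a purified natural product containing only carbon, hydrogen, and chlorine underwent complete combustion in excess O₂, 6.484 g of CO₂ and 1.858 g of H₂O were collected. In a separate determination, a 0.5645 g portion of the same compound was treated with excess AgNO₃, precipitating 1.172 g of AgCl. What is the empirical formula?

C5H7Cl2

mol C = 6.484 g CO₂ ÷ 44.009 g/mol = 0.14733 mol
mol H = 2 × 1.858 g H₂O ÷ 18.015 g/mol = 0.20627 mol
From the AgCl data: mol Cl per gram of compound = (1.172 ÷ 143.318) ÷ 0.5645 = 0.014486 mol/g, so in the 4.067 g combustion sample mol Cl = 0.058917 mol
Divide by the smallest (0.058917 mol): C 2.501, H 3.501, Cl 1.000
Multiplying each by 2 gives whole numbers: C 5.00, H 7.00, Cl 2.00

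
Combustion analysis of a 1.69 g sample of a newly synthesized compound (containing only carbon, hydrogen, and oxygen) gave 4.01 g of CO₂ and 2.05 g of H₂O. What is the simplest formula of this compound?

mol C = 4.01 g CO₂ ÷ 44.009 g/mol = 0.09112 mol
mol H = 2 × 2.05 g H₂O ÷ 18.015 g/mol = 0.2276 mol
mass O = 1.69 − (1.094 + 0.2294) = 0.3662 g → mol O = 0.3662 ÷ 15.999 = 0.02289 mol
Divide by the smallest (0.02289 mol): C 3.981, H 9.944, O 1.000

C4H10O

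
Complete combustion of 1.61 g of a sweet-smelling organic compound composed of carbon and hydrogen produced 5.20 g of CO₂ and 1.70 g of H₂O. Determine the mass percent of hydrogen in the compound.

11.8%

mol C = 5.20 g CO₂ ÷ 44.009 g/mol = 0.1182 mol
mol H = 2 × 1.70 g H₂O ÷ 18.015 g/mol = 0.1887 mol
mass % H = 0.1902 g ÷ 1.61 g × 100%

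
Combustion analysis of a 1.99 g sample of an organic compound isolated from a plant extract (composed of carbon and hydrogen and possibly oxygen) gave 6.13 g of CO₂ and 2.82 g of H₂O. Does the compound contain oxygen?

mol C = 6.13 g CO₂ ÷ 44.009 g/mol = 0.1393 mol
mol H = 2 × 2.82 g H₂O ÷ 18.015 g/mol = 0.3131 mol
C and H together account for 1.989 g — essentially the entire 1.99 g sample — so the compound contains no oxygen.

no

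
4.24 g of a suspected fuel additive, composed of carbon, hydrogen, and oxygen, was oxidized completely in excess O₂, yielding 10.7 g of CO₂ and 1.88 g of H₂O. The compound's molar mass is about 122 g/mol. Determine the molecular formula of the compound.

mol C = 10.7 g CO₂ ÷ 44.009 g/mol = 0.2431 mol
mol H = 2 × 1.88 g H₂O ÷ 18.015 g/mol = 0.2087 mol
mass O = 4.24 − (2.920 + 0.2104) = 1.109 g → mol O = 1.109 ÷ 15.999 = 0.06934 mol
Divide by the smallest (0.06934 mol): C 3.506, H 3.010, O 1.000
Multiplying each by 2 gives whole numbers: C 7.01, H 6.02, O 2.00
Empirical formula: C7H6O2
Empirical-formula mass = 122.12 g/mol; 122 ÷ 122.12 ≈ 1, so the molecular formula is C7H6O2.

C7H6O2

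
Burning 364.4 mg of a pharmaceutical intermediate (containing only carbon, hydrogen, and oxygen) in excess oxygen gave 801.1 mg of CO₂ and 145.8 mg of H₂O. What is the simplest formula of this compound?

mol C = 0.8011 g CO₂ ÷ 44.009 g/mol = 0.018203 mol
mol H = 2 × 0.1458 g H₂O ÷ 18.015 g/mol = 0.016187 mol
mass O = 0.3644 − (0.21864 + 0.016316) = 0.12945 g → mol O = 0.12945 ÷ 15.999 = 0.0080909 mol
Divide by the smallest (0.0080909 mol): C 2.250, H 2.001, O 1.000
Multiplying each by 4 gives whole numbers: C 9.00, H 8.00, O 4.00

C9H8O4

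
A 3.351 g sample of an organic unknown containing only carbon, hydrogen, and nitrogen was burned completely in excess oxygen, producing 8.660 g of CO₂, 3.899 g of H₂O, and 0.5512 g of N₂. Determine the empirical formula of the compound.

mol C = 8.660 g CO₂ ÷ 44.009 g/mol = 0.19678 mol
mol H = 2 × 3.899 g H₂O ÷ 18.015 g/mol = 0.43286 mol
mol N = 2 × 0.5512 g N₂ ÷ 28.014 g/mol = 0.039352 mol
Divide by the smallest (0.039352 mol): C 5.000, H 11.000, N 1.000

C5H11N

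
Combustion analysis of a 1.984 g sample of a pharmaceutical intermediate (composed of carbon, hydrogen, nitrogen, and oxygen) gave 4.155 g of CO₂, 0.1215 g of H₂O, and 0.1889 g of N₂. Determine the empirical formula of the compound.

C7HNO3

mol C = 4.155 g CO₂ ÷ 44.009 g/mol = 0.094413 mol
mol H = 2 × 0.1215 g H₂O ÷ 18.015 g/mol = 0.013489 mol
mol N = 2 × 0.1889 g N₂ ÷ 28.014 g/mol = 0.013486 mol
mass O = 1.984 − (1.1340 + 0.013597 + 0.18890) = 0.64751 g → mol O = 0.64751 ÷ 15.999 = 0.040472 mol
Divide by the smallest (0.013486 mol): C 7.001, H 1.000, N 1.000, O 3.001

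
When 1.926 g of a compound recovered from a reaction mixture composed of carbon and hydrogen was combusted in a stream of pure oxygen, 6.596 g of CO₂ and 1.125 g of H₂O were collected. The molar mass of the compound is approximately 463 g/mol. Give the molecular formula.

C36H30

mol C = 6.596 g CO₂ ÷ 44.009 g/mol = 0.14988 mol
mol H = 2 × 1.125 g H₂O ÷ 18.015 g/mol = 0.12490 mol
Divide by the smallest (0.12490 mol): C 1.200, H 1.000
Multiplying each by 5 gives whole numbers: C 6.00, H 5.00
Empirical formula: C6H5
Empirical-formula mass = 77.11 g/mol; 463 ÷ 77.11 ≈ 6, so the molecular formula is C36H30.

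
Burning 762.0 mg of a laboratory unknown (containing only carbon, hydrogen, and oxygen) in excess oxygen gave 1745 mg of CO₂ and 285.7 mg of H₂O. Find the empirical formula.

C5H4O2

mol C = 1.745 g CO₂ ÷ 44.009 g/mol = 0.039651 mol
mol H = 2 × 0.2857 g H₂O ÷ 18.015 g/mol = 0.031718 mol
mass O = 0.7620 − (0.47625 + 0.031972) = 0.25378 g → mol O = 0.25378 ÷ 15.999 = 0.015862 mol
Divide by the smallest (0.015862 mol): C 2.500, H 2.000, O 1.000
Multiplying each by 2 gives whole numbers: C 5.00, H 4.00, O 2.00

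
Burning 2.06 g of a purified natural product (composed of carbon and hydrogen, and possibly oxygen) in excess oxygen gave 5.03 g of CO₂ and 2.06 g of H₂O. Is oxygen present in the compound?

mol C = 5.03 g CO₂ ÷ 44.009 g/mol = 0.1143 mol
mol H = 2 × 2.06 g H₂O ÷ 18.015 g/mol = 0.2287 mol
C and H account for only 1.603 g of the 2.06 g sample; the remaining 0.4567 g must be oxygen.

yes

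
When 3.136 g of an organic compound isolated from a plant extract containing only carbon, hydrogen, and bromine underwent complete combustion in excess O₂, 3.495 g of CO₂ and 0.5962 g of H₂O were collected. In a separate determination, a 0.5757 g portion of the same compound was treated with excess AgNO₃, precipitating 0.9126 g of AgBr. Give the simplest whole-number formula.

C6H5Br2

mol C = 3.495 g CO₂ ÷ 44.009 g/mol = 0.079416 mol
mol H = 2 × 0.5962 g H₂O ÷ 18.015 g/mol = 0.066189 mol
From the AgBr data: mol Br per gram of compound = (0.9126 ÷ 187.772) ÷ 0.5757 = 0.0084422 mol/g, so in the 3.136 g combustion sample mol Br = 0.026475 mol
Divide by the smallest (0.026475 mol): C 3.000, H 2.500, Br 1.000
Multiplying each by 2 gives whole numbers: C 6.00, H 5.00, Br 2.00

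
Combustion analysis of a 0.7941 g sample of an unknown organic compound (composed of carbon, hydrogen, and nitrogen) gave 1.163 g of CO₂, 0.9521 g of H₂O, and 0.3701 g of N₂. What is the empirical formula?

mol C = 1.163 g CO₂ ÷ 44.009 g/mol = 0.026426 mol
mol H = 2 × 0.9521 g H₂O ÷ 18.015 g/mol = 0.10570 mol
mol N = 2 × 0.3701 g N₂ ÷ 28.014 g/mol = 0.026423 mol
Divide by the smallest (0.026423 mol): C 1.000, H 4.000, N 1.000

CH4N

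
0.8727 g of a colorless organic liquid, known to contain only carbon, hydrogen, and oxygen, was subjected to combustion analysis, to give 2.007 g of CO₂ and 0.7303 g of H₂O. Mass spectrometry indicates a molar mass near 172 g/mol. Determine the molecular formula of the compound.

mol C = 2.007 g CO₂ ÷ 44.009 g/mol = 0.045604 mol
mol H = 2 × 0.7303 g H₂O ÷ 18.015 g/mol = 0.081077 mol
mass O = 0.8727 − (0.54775 + 0.081725) = 0.24322 g → mol O = 0.24322 ÷ 15.999 = 0.015202 mol
Divide by the smallest (0.015202 mol): C 3.000, H 5.333, O 1.000
Multiplying each by 3 gives whole numbers: C 9.00, H 16.00, O 3.00
Empirical formula: C9H16O3
Empirical-formula mass = 172.22 g/mol; 172 ÷ 172.22 ≈ 1, so the molecular formula is C9H16O3.

C9H16O3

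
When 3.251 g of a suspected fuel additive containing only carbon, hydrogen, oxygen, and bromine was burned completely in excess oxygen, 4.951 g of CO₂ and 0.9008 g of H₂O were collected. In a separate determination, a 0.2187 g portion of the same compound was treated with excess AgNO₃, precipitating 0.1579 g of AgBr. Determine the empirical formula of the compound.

mol C = 4.951 g CO₂ ÷ 44.009 g/mol = 0.11250 mol
mol H = 2 × 0.9008 g H₂O ÷ 18.015 g/mol = 0.10001 mol
From the AgBr data: mol Br per gram of compound = (0.1579 ÷ 187.772) ÷ 0.2187 = 0.0038451 mol/g, so in the 3.251 g combustion sample mol Br = 0.012500 mol
mass O = 3.251 − (1.3512 + 0.10081 + 0.99882) = 0.80014 g → mol O = 0.80014 ÷ 15.999 = 0.050012 mol
Divide by the smallest (0.012500 mol): C 9.000, H 8.000, Br 1.000, O 4.001

C9H8BrO4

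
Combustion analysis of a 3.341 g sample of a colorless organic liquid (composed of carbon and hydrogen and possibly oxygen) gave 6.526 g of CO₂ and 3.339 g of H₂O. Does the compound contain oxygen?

yes

mol C = 6.526 g CO₂ ÷ 44.009 g/mol = 0.14829 mol
mol H = 2 × 3.339 g H₂O ÷ 18.015 g/mol = 0.37069 mol
C and H account for only 2.1547 g of the 3.341 g sample; the remaining 1.1863 g must be oxygen.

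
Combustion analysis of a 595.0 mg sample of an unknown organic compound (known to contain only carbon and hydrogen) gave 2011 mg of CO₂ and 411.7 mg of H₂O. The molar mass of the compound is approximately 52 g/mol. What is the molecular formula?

C4H4

mol C = 2.011 g CO₂ ÷ 44.009 g/mol = 0.045695 mol
mol H = 2 × 0.4117 g H₂O ÷ 18.015 g/mol = 0.045706 mol
Divide by the smallest (0.045695 mol): C 1.000, H 1.000
Empirical formula: CH
Empirical-formula mass = 13.02 g/mol; 52 ÷ 13.02 ≈ 4, so the molecular formula is C4H4.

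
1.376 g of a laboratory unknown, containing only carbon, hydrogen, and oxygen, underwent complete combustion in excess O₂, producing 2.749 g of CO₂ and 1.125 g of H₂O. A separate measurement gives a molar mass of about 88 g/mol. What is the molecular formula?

mol C = 2.749 g CO₂ ÷ 44.009 g/mol = 0.062464 mol
mol H = 2 × 1.125 g H₂O ÷ 18.015 g/mol = 0.12490 mol
mass O = 1.376 − (0.75026 + 0.12590) = 0.49984 g → mol O = 0.49984 ÷ 15.999 = 0.031242 mol
Divide by the smallest (0.031242 mol): C 1.999, H 3.998, O 1.000
Empirical formula: C2H4O
Empirical-formula mass = 44.05 g/mol; 88 ÷ 44.05 ≈ 2, so the molecular formula is C4H8O2.

C4H8O2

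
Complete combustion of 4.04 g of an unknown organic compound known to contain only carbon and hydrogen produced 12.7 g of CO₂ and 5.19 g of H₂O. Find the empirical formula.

mol C = 12.7 g CO₂ ÷ 44.009 g/mol = 0.2886 mol
mol H = 2 × 5.19 g H₂O ÷ 18.015 g/mol = 0.5762 mol
Divide by the smallest (0.2886 mol): C 1.000, H 1.997

CH2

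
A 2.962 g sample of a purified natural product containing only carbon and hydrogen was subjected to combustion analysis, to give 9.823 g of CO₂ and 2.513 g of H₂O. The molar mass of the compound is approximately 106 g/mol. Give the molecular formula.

mol C = 9.823 g CO₂ ÷ 44.009 g/mol = 0.22320 mol
mol H = 2 × 2.513 g H₂O ÷ 18.015 g/mol = 0.27899 mol
Divide by the smallest (0.22320 mol): C 1.000, H 1.250
Multiplying each by 4 gives whole numbers: C 4.00, H 5.00
Empirical formula: C4H5
Empirical-formula mass = 53.08 g/mol; 106 ÷ 53.08 ≈ 2, so the molecular formula is C8H10.

C8H10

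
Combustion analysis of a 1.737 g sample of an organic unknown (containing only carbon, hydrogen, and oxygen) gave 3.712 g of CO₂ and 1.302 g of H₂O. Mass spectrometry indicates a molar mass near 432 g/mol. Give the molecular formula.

mol C = 3.712 g CO₂ ÷ 44.009 g/mol = 0.084346 mol
mol H = 2 × 1.302 g H₂O ÷ 18.015 g/mol = 0.14455 mol
mass O = 1.737 − (1.0131 + 0.14570) = 0.57821 g → mol O = 0.57821 ÷ 15.999 = 0.036141 mol
Divide by the smallest (0.036141 mol): C 2.334, H 4.000, O 1.000
Multiplying each by 3 gives whole numbers: C 7.00, H 12.00, O 3.00
Empirical formula: C7H12O3
Empirical-formula mass = 144.17 g/mol; 432 ÷ 144.17 ≈ 3, so the molecular formula is C21H36O9.

C21H36O9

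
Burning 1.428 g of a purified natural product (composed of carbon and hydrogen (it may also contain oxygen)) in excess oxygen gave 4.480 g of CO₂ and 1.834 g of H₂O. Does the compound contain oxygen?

mol C = 4.480 g CO₂ ÷ 44.009 g/mol = 0.10180 mol
mol H = 2 × 1.834 g H₂O ÷ 18.015 g/mol = 0.20361 mol
C and H together account for 1.4279 g — essentially the entire 1.428 g sample — so the compound contains no oxygen.

no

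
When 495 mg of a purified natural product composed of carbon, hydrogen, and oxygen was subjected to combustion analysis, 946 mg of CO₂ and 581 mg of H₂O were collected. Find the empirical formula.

C2H6O

mol C = 0.946 g CO₂ ÷ 44.009 g/mol = 0.02150 mol
mol H = 2 × 0.581 g H₂O ÷ 18.015 g/mol = 0.06450 mol
mass O = 0.495 − (0.2582 + 0.06502) = 0.1718 g → mol O = 0.1718 ÷ 15.999 = 0.01074 mol
Divide by the smallest (0.01074 mol): C 2.002, H 6.007, O 1.000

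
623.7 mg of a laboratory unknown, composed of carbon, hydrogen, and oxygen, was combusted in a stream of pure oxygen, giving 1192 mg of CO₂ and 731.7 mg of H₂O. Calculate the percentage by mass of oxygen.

mol C = 1.192 g CO₂ ÷ 44.009 g/mol = 0.027085 mol
mol H = 2 × 0.7317 g H₂O ÷ 18.015 g/mol = 0.081232 mol
mass O = 0.6237 − (0.32532 + 0.081882) = 0.21650 g → mol O = 0.21650 ÷ 15.999 = 0.013532 mol
mass % O = 0.21650 g ÷ 0.6237 g × 100%

34.71%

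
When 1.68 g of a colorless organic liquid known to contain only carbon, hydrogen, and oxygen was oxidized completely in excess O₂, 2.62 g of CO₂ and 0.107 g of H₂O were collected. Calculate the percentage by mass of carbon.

42.6%

mol C = 2.62 g CO₂ ÷ 44.009 g/mol = 0.05953 mol
mol H = 2 × 0.107 g H₂O ÷ 18.015 g/mol = 0.01188 mol
mass O = 1.68 − (0.7151 + 0.01197) = 0.9530 g → mol O = 0.9530 ÷ 15.999 = 0.05956 mol
mass % C = 0.7151 g ÷ 1.68 g × 100%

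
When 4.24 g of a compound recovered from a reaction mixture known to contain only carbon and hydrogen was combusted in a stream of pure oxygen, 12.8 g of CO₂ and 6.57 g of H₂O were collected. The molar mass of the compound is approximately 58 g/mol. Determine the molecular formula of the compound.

C4H10

mol C = 12.8 g CO₂ ÷ 44.009 g/mol = 0.2908 mol
mol H = 2 × 6.57 g H₂O ÷ 18.015 g/mol = 0.7294 mol
Divide by the smallest (0.2908 mol): C 1.000, H 2.508
Multiplying each by 2 gives whole numbers: C 2.00, H 5.02
Empirical formula: C2H5
Empirical-formula mass = 29.06 g/mol; 58 ÷ 29.06 ≈ 2, so the molecular formula is C4H10.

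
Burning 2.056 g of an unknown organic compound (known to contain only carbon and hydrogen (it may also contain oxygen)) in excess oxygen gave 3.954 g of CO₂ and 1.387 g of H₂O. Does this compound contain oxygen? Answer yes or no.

yes

mol C = 3.954 g CO₂ ÷ 44.009 g/mol = 0.089845 mol
mol H = 2 × 1.387 g H₂O ÷ 18.015 g/mol = 0.15398 mol
C and H account for only 1.2343 g of the 2.056 g sample; the remaining 0.82165 g must be oxygen.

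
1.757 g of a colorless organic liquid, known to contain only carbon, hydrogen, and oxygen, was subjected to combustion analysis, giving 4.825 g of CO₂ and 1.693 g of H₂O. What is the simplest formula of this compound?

mol C = 4.825 g CO₂ ÷ 44.009 g/mol = 0.10964 mol
mol H = 2 × 1.693 g H₂O ÷ 18.015 g/mol = 0.18795 mol
mass O = 1.757 − (1.3168 + 0.18946) = 0.25070 g → mol O = 0.25070 ÷ 15.999 = 0.015669 mol
Divide by the smallest (0.015669 mol): C 6.997, H 11.995, O 1.000

C7H12O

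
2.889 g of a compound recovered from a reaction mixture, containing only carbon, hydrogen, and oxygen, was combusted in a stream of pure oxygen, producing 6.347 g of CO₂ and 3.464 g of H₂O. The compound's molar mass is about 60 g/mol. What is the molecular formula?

mol C = 6.347 g CO₂ ÷ 44.009 g/mol = 0.14422 mol
mol H = 2 × 3.464 g H₂O ÷ 18.015 g/mol = 0.38457 mol
mass O = 2.889 − (1.7322 + 0.38764) = 0.76912 g → mol O = 0.76912 ÷ 15.999 = 0.048073 mol
Divide by the smallest (0.048073 mol): C 3.000, H 8.000, O 1.000
Empirical formula: C3H8O
Empirical-formula mass = 60.10 g/mol; 60 ÷ 60.10 ≈ 1, so the molecular formula is C3H8O.

C3H8O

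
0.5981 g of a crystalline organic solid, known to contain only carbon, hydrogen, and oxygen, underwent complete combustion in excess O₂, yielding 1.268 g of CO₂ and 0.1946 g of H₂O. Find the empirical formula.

C4H3O2

mol C = 1.268 g CO₂ ÷ 44.009 g/mol = 0.028812 mol
mol H = 2 × 0.1946 g H₂O ÷ 18.015 g/mol = 0.021604 mol
mass O = 0.5981 − (0.34606 + 0.021777) = 0.23026 g → mol O = 0.23026 ÷ 15.999 = 0.014392 mol
Divide by the smallest (0.014392 mol): C 2.002, H 1.501, O 1.000
Multiplying each by 2 gives whole numbers: C 4.00, H 3.00, O 2.00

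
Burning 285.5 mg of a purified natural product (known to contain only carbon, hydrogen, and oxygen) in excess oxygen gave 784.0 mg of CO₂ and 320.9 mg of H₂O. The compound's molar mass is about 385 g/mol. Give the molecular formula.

C24H48O3

mol C = 0.7840 g CO₂ ÷ 44.009 g/mol = 0.017815 mol
mol H = 2 × 0.3209 g H₂O ÷ 18.015 g/mol = 0.035626 mol
mass O = 0.2855 − (0.21397 + 0.035911) = 0.035619 g → mol O = 0.035619 ÷ 15.999 = 0.0022263 mol
Divide by the smallest (0.0022263 mol): C 8.002, H 16.002, O 1.000
Empirical formula: C8H16O
Empirical-formula mass = 128.22 g/mol; 385 ÷ 128.22 ≈ 3, so the molecular formula is C24H48O3.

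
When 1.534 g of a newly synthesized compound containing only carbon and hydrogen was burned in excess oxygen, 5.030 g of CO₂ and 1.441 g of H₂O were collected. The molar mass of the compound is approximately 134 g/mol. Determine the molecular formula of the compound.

mol C = 5.030 g CO₂ ÷ 44.009 g/mol = 0.11429 mol
mol H = 2 × 1.441 g H₂O ÷ 18.015 g/mol = 0.15998 mol
Divide by the smallest (0.11429 mol): C 1.000, H 1.400
Multiplying each by 5 gives whole numbers: C 5.00, H 7.00
Empirical formula: C5H7
Empirical-formula mass = 67.11 g/mol; 134 ÷ 67.11 ≈ 2, so the molecular formula is C10H14.

C10H14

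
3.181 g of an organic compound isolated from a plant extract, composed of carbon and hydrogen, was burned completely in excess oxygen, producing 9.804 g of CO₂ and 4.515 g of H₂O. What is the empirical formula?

mol C = 9.804 g CO₂ ÷ 44.009 g/mol = 0.22277 mol
mol H = 2 × 4.515 g H₂O ÷ 18.015 g/mol = 0.50125 mol
Divide by the smallest (0.22277 mol): C 1.000, H 2.250
Multiplying each by 4 gives whole numbers: C 4.00, H 9.00

C4H9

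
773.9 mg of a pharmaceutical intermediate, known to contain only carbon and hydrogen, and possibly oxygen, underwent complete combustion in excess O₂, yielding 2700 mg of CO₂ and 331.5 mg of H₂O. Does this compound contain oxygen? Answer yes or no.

no

mol C = 2.700 g CO₂ ÷ 44.009 g/mol = 0.061351 mol
mol H = 2 × 0.3315 g H₂O ÷ 18.015 g/mol = 0.036803 mol
C and H together account for 0.77398 g — essentially the entire 0.7739 g sample — so the compound contains no oxygen.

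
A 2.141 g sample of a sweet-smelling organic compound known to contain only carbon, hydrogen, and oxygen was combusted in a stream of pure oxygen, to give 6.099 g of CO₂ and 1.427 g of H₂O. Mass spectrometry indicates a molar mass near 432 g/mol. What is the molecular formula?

C28H32O4

mol C = 6.099 g CO₂ ÷ 44.009 g/mol = 0.13859 mol
mol H = 2 × 1.427 g H₂O ÷ 18.015 g/mol = 0.15842 mol
mass O = 2.141 − (1.6645 + 0.15969) = 0.31676 g → mol O = 0.31676 ÷ 15.999 = 0.019799 mol
Divide by the smallest (0.019799 mol): C 7.000, H 8.002, O 1.000
Empirical formula: C7H8O
Empirical-formula mass = 108.14 g/mol; 432 ÷ 108.14 ≈ 4, so the molecular formula is C28H32O4.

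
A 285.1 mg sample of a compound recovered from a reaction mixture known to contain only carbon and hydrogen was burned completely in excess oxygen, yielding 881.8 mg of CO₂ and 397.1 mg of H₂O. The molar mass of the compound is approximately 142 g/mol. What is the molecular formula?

mol C = 0.8818 g CO₂ ÷ 44.009 g/mol = 0.020037 mol
mol H = 2 × 0.3971 g H₂O ÷ 18.015 g/mol = 0.044085 mol
Divide by the smallest (0.020037 mol): C 1.000, H 2.200
Multiplying each by 5 gives whole numbers: C 5.00, H 11.00
Empirical formula: C5H11
Empirical-formula mass = 71.14 g/mol; 142 ÷ 71.14 ≈ 2, so the molecular formula is C10H22.

C10H22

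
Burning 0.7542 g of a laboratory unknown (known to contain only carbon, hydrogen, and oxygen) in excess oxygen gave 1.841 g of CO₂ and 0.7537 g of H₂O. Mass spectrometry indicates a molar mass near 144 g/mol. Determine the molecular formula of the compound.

mol C = 1.841 g CO₂ ÷ 44.009 g/mol = 0.041832 mol
mol H = 2 × 0.7537 g H₂O ÷ 18.015 g/mol = 0.083675 mol
mass O = 0.7542 − (0.50245 + 0.084344) = 0.16741 g → mol O = 0.16741 ÷ 15.999 = 0.010464 mol
Divide by the smallest (0.010464 mol): C 3.998, H 7.997, O 1.000
Empirical formula: C4H8O
Empirical-formula mass = 72.11 g/mol; 144 ÷ 72.11 ≈ 2, so the molecular formula is C8H16O2.

C8H16O2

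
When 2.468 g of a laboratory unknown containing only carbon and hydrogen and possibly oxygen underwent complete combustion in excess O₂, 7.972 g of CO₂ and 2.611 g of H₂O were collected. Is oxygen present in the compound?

mol C = 7.972 g CO₂ ÷ 44.009 g/mol = 0.18114 mol
mol H = 2 × 2.611 g H₂O ÷ 18.015 g/mol = 0.28987 mol
C and H together account for 2.4679 g — essentially the entire 2.468 g sample — so the compound contains no oxygen.

no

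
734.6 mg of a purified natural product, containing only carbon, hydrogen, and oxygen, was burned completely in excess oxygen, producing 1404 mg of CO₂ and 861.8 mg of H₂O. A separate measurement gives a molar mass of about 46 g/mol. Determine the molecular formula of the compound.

mol C = 1.404 g CO₂ ÷ 44.009 g/mol = 0.031903 mol
mol H = 2 × 0.8618 g H₂O ÷ 18.015 g/mol = 0.095676 mol
mass O = 0.7346 − (0.38318 + 0.096441) = 0.25498 g → mol O = 0.25498 ÷ 15.999 = 0.015937 mol
Divide by the smallest (0.015937 mol): C 2.002, H 6.003, O 1.000
Empirical formula: C2H6O
Empirical-formula mass = 46.07 g/mol; 46 ÷ 46.07 ≈ 1, so the molecular formula is C2H6O.

C2H6O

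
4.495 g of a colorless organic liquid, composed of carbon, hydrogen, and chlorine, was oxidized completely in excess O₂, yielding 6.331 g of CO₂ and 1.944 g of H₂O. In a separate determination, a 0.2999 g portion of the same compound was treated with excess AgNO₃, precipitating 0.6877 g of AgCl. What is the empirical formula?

mol C = 6.331 g CO₂ ÷ 44.009 g/mol = 0.14386 mol
mol H = 2 × 1.944 g H₂O ÷ 18.015 g/mol = 0.21582 mol
From the AgCl data: mol Cl per gram of compound = (0.6877 ÷ 143.318) ÷ 0.2999 = 0.016000 mol/g, so in the 4.495 g combustion sample mol Cl = 0.071920 mol
Divide by the smallest (0.071920 mol): C 2.000, H 3.001, Cl 1.000

C2H3Cl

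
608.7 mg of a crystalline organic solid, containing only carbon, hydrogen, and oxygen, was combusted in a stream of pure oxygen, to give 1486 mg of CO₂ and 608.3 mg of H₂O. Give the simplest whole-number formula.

C4H8O

mol C = 1.486 g CO₂ ÷ 44.009 g/mol = 0.033766 mol
mol H = 2 × 0.6083 g H₂O ÷ 18.015 g/mol = 0.067533 mol
mass O = 0.6087 − (0.40556 + 0.068073) = 0.13507 g → mol O = 0.13507 ÷ 15.999 = 0.0084421 mol
Divide by the smallest (0.0084421 mol): C 4.000, H 7.999, O 1.000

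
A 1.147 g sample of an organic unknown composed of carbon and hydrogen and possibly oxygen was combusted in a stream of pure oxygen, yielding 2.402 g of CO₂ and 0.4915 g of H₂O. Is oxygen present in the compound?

mol C = 2.402 g CO₂ ÷ 44.009 g/mol = 0.054580 mol
mol H = 2 × 0.4915 g H₂O ÷ 18.015 g/mol = 0.054566 mol
C and H account for only 0.71056 g of the 1.147 g sample; the remaining 0.43644 g must be oxygen.

yes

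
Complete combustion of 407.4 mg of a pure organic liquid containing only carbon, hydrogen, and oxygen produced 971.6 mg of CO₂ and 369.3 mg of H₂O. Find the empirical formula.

mol C = 0.9716 g CO₂ ÷ 44.009 g/mol = 0.022077 mol
mol H = 2 × 0.3693 g H₂O ÷ 18.015 g/mol = 0.040999 mol
mass O = 0.4074 − (0.26517 + 0.041327) = 0.10090 g → mol O = 0.10090 ÷ 15.999 = 0.0063068 mol
Divide by the smallest (0.0063068 mol): C 3.501, H 6.501, O 1.000
Multiplying each by 2 gives whole numbers: C 7.00, H 13.00, O 2.00

C7H13O2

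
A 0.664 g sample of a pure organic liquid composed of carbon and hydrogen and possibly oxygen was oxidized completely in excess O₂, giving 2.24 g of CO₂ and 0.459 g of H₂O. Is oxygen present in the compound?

no

mol C = 2.24 g CO₂ ÷ 44.009 g/mol = 0.05090 mol
mol H = 2 × 0.459 g H₂O ÷ 18.015 g/mol = 0.05096 mol
C and H together account for 0.6627 g — essentially the entire 0.664 g sample — so the compound contains no oxygen.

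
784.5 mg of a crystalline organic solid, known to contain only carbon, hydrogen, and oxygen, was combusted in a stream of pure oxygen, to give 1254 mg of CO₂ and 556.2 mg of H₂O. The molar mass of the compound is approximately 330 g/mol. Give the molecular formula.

C12H26O10

mol C = 1.254 g CO₂ ÷ 44.009 g/mol = 0.028494 mol
mol H = 2 × 0.5562 g H₂O ÷ 18.015 g/mol = 0.061749 mol
mass O = 0.7845 − (0.34224 + 0.062243) = 0.38001 g → mol O = 0.38001 ÷ 15.999 = 0.023752 mol
Divide by the smallest (0.023752 mol): C 1.200, H 2.600, O 1.000
Multiplying each by 5 gives whole numbers: C 6.00, H 13.00, O 5.00
Empirical formula: C6H13O5
Empirical-formula mass = 165.17 g/mol; 330 ÷ 165.17 ≈ 2, so the molecular formula is C12H26O10.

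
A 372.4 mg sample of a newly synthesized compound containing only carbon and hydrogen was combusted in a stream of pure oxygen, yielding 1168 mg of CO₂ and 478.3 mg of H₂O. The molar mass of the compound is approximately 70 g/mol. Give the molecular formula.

mol C = 1.168 g CO₂ ÷ 44.009 g/mol = 0.026540 mol
mol H = 2 × 0.4783 g H₂O ÷ 18.015 g/mol = 0.053100 mol
Divide by the smallest (0.026540 mol): C 1.000, H 2.001
Empirical formula: CH2
Empirical-formula mass = 14.03 g/mol; 70 ÷ 14.03 ≈ 5, so the molecular formula is C5H10.

C5H10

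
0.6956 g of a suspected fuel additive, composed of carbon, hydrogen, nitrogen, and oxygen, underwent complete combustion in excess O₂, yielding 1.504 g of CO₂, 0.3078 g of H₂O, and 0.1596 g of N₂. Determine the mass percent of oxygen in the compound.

mol C = 1.504 g CO₂ ÷ 44.009 g/mol = 0.034175 mol
mol H = 2 × 0.3078 g H₂O ÷ 18.015 g/mol = 0.034172 mol
mol N = 2 × 0.1596 g N₂ ÷ 28.014 g/mol = 0.011394 mol
mass O = 0.6956 − (0.41047 + 0.034445 + 0.15960) = 0.091081 g → mol O = 0.091081 ÷ 15.999 = 0.0056929 mol
mass % O = 0.091081 g ÷ 0.6956 g × 100%

13.09%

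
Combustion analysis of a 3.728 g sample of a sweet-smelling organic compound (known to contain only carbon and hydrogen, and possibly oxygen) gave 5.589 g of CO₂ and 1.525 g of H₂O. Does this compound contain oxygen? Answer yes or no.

yes

mol C = 5.589 g CO₂ ÷ 44.009 g/mol = 0.12700 mol
mol H = 2 × 1.525 g H₂O ÷ 18.015 g/mol = 0.16930 mol
C and H account for only 1.6960 g of the 3.728 g sample; the remaining 2.0320 g must be oxygen.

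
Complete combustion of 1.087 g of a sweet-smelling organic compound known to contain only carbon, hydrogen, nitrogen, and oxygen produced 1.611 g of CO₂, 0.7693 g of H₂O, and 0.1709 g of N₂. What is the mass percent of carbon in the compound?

40.45%

mol C = 1.611 g CO₂ ÷ 44.009 g/mol = 0.036606 mol
mol H = 2 × 0.7693 g H₂O ÷ 18.015 g/mol = 0.085407 mol
mol N = 2 × 0.1709 g N₂ ÷ 28.014 g/mol = 0.012201 mol
mass O = 1.087 − (0.43968 + 0.086090 + 0.17090) = 0.39033 g → mol O = 0.39033 ÷ 15.999 = 0.024397 mol
mass % C = 0.43968 g ÷ 1.087 g × 100%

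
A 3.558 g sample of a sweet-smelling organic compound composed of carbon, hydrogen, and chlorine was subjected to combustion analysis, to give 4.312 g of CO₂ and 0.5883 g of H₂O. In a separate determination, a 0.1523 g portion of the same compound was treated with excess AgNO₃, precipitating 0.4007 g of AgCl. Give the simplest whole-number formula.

C3H2Cl2

mol C = 4.312 g CO₂ ÷ 44.009 g/mol = 0.097980 mol
mol H = 2 × 0.5883 g H₂O ÷ 18.015 g/mol = 0.065312 mol
From the AgCl data: mol Cl per gram of compound = (0.4007 ÷ 143.318) ÷ 0.1523 = 0.018358 mol/g, so in the 3.558 g combustion sample mol Cl = 0.065317 mol
Divide by the smallest (0.065312 mol): C 1.500, H 1.000, Cl 1.000
Multiplying each by 2 gives whole numbers: C 3.00, H 2.00, Cl 2.00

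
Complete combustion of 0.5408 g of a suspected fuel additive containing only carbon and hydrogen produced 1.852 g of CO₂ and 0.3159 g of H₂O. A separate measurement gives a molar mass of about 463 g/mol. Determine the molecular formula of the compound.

C36H30

mol C = 1.852 g CO₂ ÷ 44.009 g/mol = 0.042082 mol
mol H = 2 × 0.3159 g H₂O ÷ 18.015 g/mol = 0.035071 mol
Divide by the smallest (0.035071 mol): C 1.200, H 1.000
Multiplying each by 5 gives whole numbers: C 6.00, H 5.00
Empirical formula: C6H5
Empirical-formula mass = 77.11 g/mol; 463 ÷ 77.11 ≈ 6, so the molecular formula is C36H30.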